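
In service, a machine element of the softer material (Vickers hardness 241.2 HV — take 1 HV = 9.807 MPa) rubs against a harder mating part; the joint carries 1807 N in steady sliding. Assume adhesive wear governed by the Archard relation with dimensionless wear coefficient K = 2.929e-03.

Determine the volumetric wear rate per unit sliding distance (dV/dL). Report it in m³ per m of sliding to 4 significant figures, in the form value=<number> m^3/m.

The intermediates are printed rounded. The computation maintains exact precision — one last rounding: 4 significant figures.
Convert: Hardness H = 241.2 HV × 9.807 MPa/HV = 2365 MPa = 2.365e+09 Pa.
As SI base values: W = 1807 N, H = 2.365e+09 Pa, K = 2.929e-03.
Sliding wear rate dV/dL = K·W/H — distance-free: 2.929e-03 · 1807 / 2.365e+09 = 2.238e-09 m³/m.

value=2.238e-09 m^3/m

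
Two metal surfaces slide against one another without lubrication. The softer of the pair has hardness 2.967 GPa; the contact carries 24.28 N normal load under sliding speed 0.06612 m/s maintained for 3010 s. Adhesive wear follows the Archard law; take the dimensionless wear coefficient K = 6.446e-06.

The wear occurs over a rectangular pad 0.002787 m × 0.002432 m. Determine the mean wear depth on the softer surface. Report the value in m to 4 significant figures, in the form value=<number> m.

value=1.549e-06 m

Intermediates are displayed rounded, and the computation runs at exact precision. Rounded once at the end: 4 significant figures.
Convert: Path length L = v·t = 0.06612 m/s × 3010 s = 199.0 m.
Convert: Hardness H = 2.967 GPa = 2.967e+09 Pa.
Convert: Contact area A = 0.002787 m × 0.002432 m = 6.778e-06 m².
Collected in SI base units: W = 24.28 N, H = 2.967e+09 Pa, K = 6.446e-06.
Archard relation: V = K·W·L/H = 6.446e-06 · 24.28 · 199.0 / 2.967e+09 = 1.050e-11 m³.
Wear depth h = V/A = 1.050e-11 / 6.778e-06 = 1.549e-06 m.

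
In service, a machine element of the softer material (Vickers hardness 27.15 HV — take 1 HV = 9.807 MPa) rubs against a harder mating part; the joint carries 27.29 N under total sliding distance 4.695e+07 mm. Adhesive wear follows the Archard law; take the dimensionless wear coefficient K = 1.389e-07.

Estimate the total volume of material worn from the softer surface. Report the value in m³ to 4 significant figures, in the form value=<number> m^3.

Intermediates are printed rounded; the algebra runs at exact precision — a single final rounding: 4 significant digits.
Convert: Distance L = 4.695e+07 mm = 4.695e+04 m.
Convert: Hardness H = 27.15 HV × 9.807 MPa/HV = 266.3 MPa = 2.663e+08 Pa.
Working in SI base units: W = 27.29 N, H = 2.663e+08 Pa, K = 1.389e-07.
By Archard's law, V = K·W·L/H = 1.389e-07 · 27.29 · 4.695e+04 / 2.663e+08 = 6.684e-10 m³.

value=6.684e-10 m^3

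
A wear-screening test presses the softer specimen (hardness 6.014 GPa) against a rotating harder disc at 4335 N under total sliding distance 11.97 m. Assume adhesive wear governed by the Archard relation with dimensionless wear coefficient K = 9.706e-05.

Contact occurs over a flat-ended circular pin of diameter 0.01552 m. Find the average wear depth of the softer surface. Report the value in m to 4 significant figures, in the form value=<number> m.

value=4.427e-06 m

The computation runs at full float precision, and shown intermediates are rounded; one last rounding: four significant digits.
Convert: Hardness H = 6.014 GPa = 6.014e+09 Pa.
Convert: Contact area A = π·d²/4 = π·(0.01552 m)²/4 = 1.892e-04 m².
In SI base units: W = 4335 N, H = 6.014e+09 Pa, K = 9.706e-05.
Wear volume V = K·W·L/H = 9.706e-05 · 4335 · 11.97 / 6.014e+09 = 8.375e-10 m³.
Average depth h = V/A = 8.375e-10 / 1.892e-04 = 4.427e-06 m.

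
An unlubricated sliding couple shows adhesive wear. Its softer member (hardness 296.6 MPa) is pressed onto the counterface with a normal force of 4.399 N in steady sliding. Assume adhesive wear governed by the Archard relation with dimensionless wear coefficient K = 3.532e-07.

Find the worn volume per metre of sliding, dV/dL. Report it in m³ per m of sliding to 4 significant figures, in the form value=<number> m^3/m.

value=5.238e-15 m^3/m

Shown intermediates are rounded. Each operation carries full precision — one last rounding to 4 significant figures.
Convert: Hardness H = 296.6 MPa = 2.966e+08 Pa.
In SI base units, W = 4.399 N, H = 2.966e+08 Pa, K = 3.532e-07.
Rate of wear dV/dL = K·W/H (independent of L): 3.532e-07 · 4.399 / 2.966e+08 = 5.238e-15 m³/m.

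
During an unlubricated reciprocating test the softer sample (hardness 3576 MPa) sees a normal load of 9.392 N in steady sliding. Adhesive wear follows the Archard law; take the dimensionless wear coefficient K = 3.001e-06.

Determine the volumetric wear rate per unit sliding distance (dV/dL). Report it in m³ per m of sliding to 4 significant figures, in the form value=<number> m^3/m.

value=7.882e-15 m^3/m

The intermediates are shown rounded. Every step holds full precision. Rounded once at the end to 4 significant digits.
Hardness H = 3576 MPa = 3.576e+09 Pa.
Restated in SI base units: W = 9.392 N, H = 3.576e+09 Pa, K = 3.001e-06.
Wear rate dV/dL = K·W/H, so: 3.001e-06 · 9.392 / 3.576e+09 = 7.882e-15 m³/m.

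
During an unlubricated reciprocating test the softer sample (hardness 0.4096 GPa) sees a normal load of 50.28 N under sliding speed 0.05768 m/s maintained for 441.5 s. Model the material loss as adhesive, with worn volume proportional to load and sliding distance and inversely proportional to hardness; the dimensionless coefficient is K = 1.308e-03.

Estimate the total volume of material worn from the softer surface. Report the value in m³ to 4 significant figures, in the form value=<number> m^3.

The intermediates are displayed rounded. All arithmetic maintains full precision; rounded just once to 4 significant figures.
Convert: Path length L = v·t = 0.05768 m/s × 441.5 s = 25.47 m.
Convert: Hardness H = 0.4096 GPa = 4.096e+08 Pa.
Expressed in SI base units: W = 50.28 N, H = 4.096e+08 Pa, K = 1.308e-03.
Volume removed: V = K·W·L/H = 1.308e-03 · 50.28 · 25.47 / 4.096e+08 = 4.089e-09 m³.

value=4.089e-09 m^3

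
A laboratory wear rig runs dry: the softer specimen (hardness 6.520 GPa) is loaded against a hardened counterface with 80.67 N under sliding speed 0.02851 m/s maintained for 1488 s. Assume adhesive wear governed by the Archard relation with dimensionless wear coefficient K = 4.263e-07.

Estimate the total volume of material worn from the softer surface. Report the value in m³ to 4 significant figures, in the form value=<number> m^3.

value=2.238e-13 m^3

The computation keeps full float precision — displayed values are rounded, and a lone final rounding to 4 significant digits.
Convert: The distance L = v·t = 0.02851 m/s × 1488 s = 42.42 m.
Convert: Hardness H = 6.520 GPa = 6.520e+09 Pa.
Working in SI base units: W = 80.67 N, H = 6.520e+09 Pa, K = 4.263e-07.
Archard volume V = K·W·L/H = 4.263e-07 · 80.67 · 42.42 / 6.520e+09 = 2.238e-13 m³.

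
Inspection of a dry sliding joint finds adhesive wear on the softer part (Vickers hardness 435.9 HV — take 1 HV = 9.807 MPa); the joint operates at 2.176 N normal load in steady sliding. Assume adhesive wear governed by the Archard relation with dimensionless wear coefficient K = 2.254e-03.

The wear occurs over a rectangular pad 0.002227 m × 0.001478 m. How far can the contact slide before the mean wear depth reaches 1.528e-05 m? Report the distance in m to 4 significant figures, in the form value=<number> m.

Every step carries exact precision. Intermediate values are shown rounded; rounded just once, at four significant figures.
Convert: Hardness H = 435.9 HV × 9.807 MPa/HV = 4275 MPa = 4.275e+09 Pa.
Convert: Contact area A = 0.002227 m × 0.001478 m = 3.292e-06 m².
In SI base units: W = 2.176 N, H = 4.275e+09 Pa, K = 2.254e-03.
Allowed volume V_lim = h_lim·A = 1.528e-05 · 3.292e-06 = 5.029e-11 m³.
Sliding life L = V_lim·H/(K·W) = 5.029e-11 · 4.275e+09 / (2.254e-03 · 2.176) = 43.84 m.

value=43.84 m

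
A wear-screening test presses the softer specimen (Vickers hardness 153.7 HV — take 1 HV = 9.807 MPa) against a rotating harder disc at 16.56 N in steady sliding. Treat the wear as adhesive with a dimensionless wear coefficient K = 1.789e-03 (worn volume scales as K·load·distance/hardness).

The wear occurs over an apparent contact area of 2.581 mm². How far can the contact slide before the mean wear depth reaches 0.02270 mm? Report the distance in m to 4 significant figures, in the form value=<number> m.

Printed values are rounded, and each operation holds full float precision; rounded once at the end, at 4 significant figures.
Convert: Hardness H = 153.7 HV × 9.807 MPa/HV = 1507 MPa = 1.507e+09 Pa.
Convert: Contact area A = 2.581 mm² = 2.581e-06 m².
Convert: Depth limit h_lim = 0.02270 mm = 2.270e-05 m.
Restated in SI base units: W = 16.56 N, H = 1.507e+09 Pa, K = 1.789e-03.
Allowed volume V_lim = h_lim·A = 2.270e-05 · 2.581e-06 = 5.859e-11 m³.
So the life L = V_lim·H/(K·W) = 5.859e-11 · 1.507e+09 / (1.789e-03 · 16.56) = 2.981 m.

value=2.981 m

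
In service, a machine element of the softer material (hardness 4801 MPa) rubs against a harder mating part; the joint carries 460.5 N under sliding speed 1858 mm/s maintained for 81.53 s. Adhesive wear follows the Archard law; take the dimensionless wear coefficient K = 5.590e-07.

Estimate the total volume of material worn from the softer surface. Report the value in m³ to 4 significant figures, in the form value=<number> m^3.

value=8.122e-12 m^3

Intermediates are displayed rounded; every step carries full float precision — one final rounding, at four significant digits.
Convert: Sliding speed v = 1858 mm/s = 1.858 m/s. Sliding distance L = v·t = 1.858 m/s × 81.53 s = 151.5 m.
Convert: Hardness H = 4801 MPa = 4.801e+09 Pa.
Expressed in SI base units: W = 460.5 N, H = 4.801e+09 Pa, K = 5.590e-07.
Archard relation: V = K·W·L/H = 5.590e-07 · 460.5 · 151.5 / 4.801e+09 = 8.122e-12 m³.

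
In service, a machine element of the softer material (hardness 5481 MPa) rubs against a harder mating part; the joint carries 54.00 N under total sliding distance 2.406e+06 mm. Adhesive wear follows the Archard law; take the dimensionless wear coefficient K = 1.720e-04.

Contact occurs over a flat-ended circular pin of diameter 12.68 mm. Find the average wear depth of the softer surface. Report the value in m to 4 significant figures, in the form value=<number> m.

All arithmetic holds full precision — intermediates are displayed rounded — rounded just once, at four significant digits.
Convert: Distance covered L = 2.406e+06 mm = 2406 m.
Convert: Hardness H = 5481 MPa = 5.481e+09 Pa.
Convert: Pin diameter d = 12.68 mm = 0.01268 m. Contact area A = π·d²/4 = π·(0.01268 m)²/4 = 1.263e-04 m².
In SI base units: W = 54.00 N, H = 5.481e+09 Pa, K = 1.720e-04.
Worn volume V = K·W·L/H = 1.720e-04 · 54.00 · 2406 / 5.481e+09 = 4.077e-09 m³.
Wear depth h = V/A = 4.077e-09 / 1.263e-04 = 3.229e-05 m.

value=3.229e-05 m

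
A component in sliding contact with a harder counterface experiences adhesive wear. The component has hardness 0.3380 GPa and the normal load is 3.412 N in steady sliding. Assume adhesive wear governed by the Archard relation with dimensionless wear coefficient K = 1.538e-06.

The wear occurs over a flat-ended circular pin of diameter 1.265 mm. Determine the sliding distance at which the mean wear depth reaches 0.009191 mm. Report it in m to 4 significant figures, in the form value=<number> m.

value=744.0 m

Intermediates are displayed rounded, and all arithmetic carries exact precision. Rounded just once to 4 significant figures.
Convert: Hardness H = 0.3380 GPa = 3.380e+08 Pa.
Convert: Pin diameter d = 1.265 mm = 0.001265 m. Contact area A = π·d²/4 = π·(0.001265 m)²/4 = 1.257e-06 m².
Convert: Depth limit h_lim = 0.009191 mm = 9.191e-06 m.
In SI base units, W = 3.412 N, H = 3.380e+08 Pa, K = 1.538e-06.
Volume at the limit: V_lim = h_lim·A = 9.191e-06 · 1.257e-06 = 1.155e-11 m³.
Thus life L = V_lim·H/(K·W) = 1.155e-11 · 3.380e+08 / (1.538e-06 · 3.412) = 744.0 m.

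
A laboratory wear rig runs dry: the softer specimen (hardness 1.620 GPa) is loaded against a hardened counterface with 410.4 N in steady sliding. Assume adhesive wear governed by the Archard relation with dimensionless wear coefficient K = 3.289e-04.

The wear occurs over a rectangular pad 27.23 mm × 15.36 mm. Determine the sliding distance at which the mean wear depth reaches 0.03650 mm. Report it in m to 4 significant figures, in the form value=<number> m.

value=183.2 m

The algebra holds full float precision; intermediate values are shown rounded. Rounded just once to 4 significant digits.
Convert: Hardness H = 1.620 GPa = 1.620e+09 Pa.
Convert: Pad sides 27.23 mm × 15.36 mm = 0.02723 m × 0.01536 m. Contact area A = 0.02723 m × 0.01536 m = 4.183e-04 m².
Convert: Depth limit h_lim = 0.03650 mm = 3.650e-05 m.
Expressed in SI base units: W = 410.4 N, H = 1.620e+09 Pa, K = 3.289e-04.
Permissible volume V_lim = h_lim·A = 3.650e-05 · 4.183e-04 = 1.527e-08 m³.
Thus life L = V_lim·H/(K·W) = 1.527e-08 · 1.620e+09 / (3.289e-04 · 410.4) = 183.2 m.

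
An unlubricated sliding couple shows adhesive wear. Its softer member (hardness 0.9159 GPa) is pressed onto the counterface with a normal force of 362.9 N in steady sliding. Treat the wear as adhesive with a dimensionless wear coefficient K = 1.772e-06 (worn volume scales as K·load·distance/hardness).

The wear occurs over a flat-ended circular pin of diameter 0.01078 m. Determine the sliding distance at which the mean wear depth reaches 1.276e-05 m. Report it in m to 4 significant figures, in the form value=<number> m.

All arithmetic maintains full float precision, and the intermediates are printed rounded — rounded once at the end to 4 significant figures.
Hardness H = 0.9159 GPa = 9.159e+08 Pa.
Contact area A = π·d²/4 = π·(0.01078 m)²/4 = 9.127e-05 m².
Working in SI base units: W = 362.9 N, H = 9.159e+08 Pa, K = 1.772e-06.
At the depth limit, V_lim = h_lim·A = 1.276e-05 · 9.127e-05 = 1.165e-09 m³.
Thus life L = V_lim·H/(K·W) = 1.165e-09 · 9.159e+08 / (1.772e-06 · 362.9) = 1659 m.

value=1659 m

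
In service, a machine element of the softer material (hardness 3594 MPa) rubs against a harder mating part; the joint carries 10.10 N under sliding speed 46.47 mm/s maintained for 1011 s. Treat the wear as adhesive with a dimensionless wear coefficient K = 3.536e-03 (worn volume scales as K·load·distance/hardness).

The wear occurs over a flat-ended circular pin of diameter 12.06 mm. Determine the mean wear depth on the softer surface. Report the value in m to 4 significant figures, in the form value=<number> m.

The intermediates are printed rounded; each operation runs at full precision. Rounded just once, at four significant digits.
Sliding speed v = 46.47 mm/s = 0.04647 m/s. Sliding distance L = v·t = 0.04647 m/s × 1011 s = 46.98 m.
Hardness H = 3594 MPa = 3.594e+09 Pa.
Pin diameter d = 12.06 mm = 0.01206 m. Contact area A = π·d²/4 = π·(0.01206 m)²/4 = 1.142e-04 m².
Working in SI base units: W = 10.10 N, H = 3.594e+09 Pa, K = 3.536e-03.
Archard relation: V = K·W·L/H = 3.536e-03 · 10.10 · 46.98 / 3.594e+09 = 4.669e-10 m³.
Depth h = V/A = 4.669e-10 / 1.142e-04 = 4.087e-06 m.

value=4.087e-06 m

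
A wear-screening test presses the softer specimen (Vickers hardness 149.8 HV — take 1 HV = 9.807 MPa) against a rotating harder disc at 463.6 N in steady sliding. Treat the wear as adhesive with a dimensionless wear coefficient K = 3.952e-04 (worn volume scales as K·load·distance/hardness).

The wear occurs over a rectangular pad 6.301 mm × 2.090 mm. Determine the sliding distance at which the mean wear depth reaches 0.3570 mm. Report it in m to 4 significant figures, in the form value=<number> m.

value=37.70 m

Displayed values are rounded, and the algebra keeps exact precision — one last rounding to 4 significant figures.
Hardness H = 149.8 HV × 9.807 MPa/HV = 1469 MPa = 1.469e+09 Pa.
Pad sides 6.301 mm × 2.090 mm = 0.006301 m × 0.002090 m. Contact area A = 0.006301 m × 0.002090 m = 1.317e-05 m².
Depth limit h_lim = 0.3570 mm = 3.570e-04 m.
As SI base values: W = 463.6 N, H = 1.469e+09 Pa, K = 3.952e-04.
Allowed volume V_lim = h_lim·A = 3.570e-04 · 1.317e-05 = 4.701e-09 m³.
Life L = V_lim·H/(K·W) = 4.701e-09 · 1.469e+09 / (3.952e-04 · 463.6) = 37.70 m.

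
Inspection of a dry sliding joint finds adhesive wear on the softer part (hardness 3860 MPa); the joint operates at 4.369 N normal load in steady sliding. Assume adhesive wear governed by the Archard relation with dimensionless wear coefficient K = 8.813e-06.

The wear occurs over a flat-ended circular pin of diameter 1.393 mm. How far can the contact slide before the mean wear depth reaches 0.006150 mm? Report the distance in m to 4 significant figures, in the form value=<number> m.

value=939.6 m

All working math maintains exact precision — quoted intermediates are rounded. Rounded once at the end: 4 significant figures.
Hardness H = 3860 MPa = 3.860e+09 Pa.
Pin diameter d = 1.393 mm = 0.001393 m. Contact area A = π·d²/4 = π·(0.001393 m)²/4 = 1.524e-06 m².
Depth limit h_lim = 0.006150 mm = 6.150e-06 m.
SI base units throughout: W = 4.369 N, H = 3.860e+09 Pa, K = 8.813e-06.
Limit volume V_lim = h_lim·A = 6.150e-06 · 1.524e-06 = 9.373e-12 m³.
So the life L = V_lim·H/(K·W) = 9.373e-12 · 3.860e+09 / (8.813e-06 · 4.369) = 939.6 m.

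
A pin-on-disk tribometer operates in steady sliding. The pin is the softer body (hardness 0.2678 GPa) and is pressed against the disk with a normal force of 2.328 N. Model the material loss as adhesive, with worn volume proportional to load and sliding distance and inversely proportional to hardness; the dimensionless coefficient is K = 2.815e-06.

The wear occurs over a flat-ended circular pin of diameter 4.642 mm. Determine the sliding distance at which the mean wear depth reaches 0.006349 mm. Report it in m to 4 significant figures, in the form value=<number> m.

value=4391 m

The computation maintains exact precision — intermediate values appear rounded; one final rounding, at four significant figures.
Hardness H = 0.2678 GPa = 2.678e+08 Pa.
Pin diameter d = 4.642 mm = 0.004642 m. Contact area A = π·d²/4 = π·(0.004642 m)²/4 = 1.692e-05 m².
Depth limit h_lim = 0.006349 mm = 6.349e-06 m.
Restated in SI base units: W = 2.328 N, H = 2.678e+08 Pa, K = 2.815e-06.
At the depth limit, V_lim = h_lim·A = 6.349e-06 · 1.692e-05 = 1.074e-10 m³.
Sliding life L = V_lim·H/(K·W) = 1.074e-10 · 2.678e+08 / (2.815e-06 · 2.328) = 4391 m.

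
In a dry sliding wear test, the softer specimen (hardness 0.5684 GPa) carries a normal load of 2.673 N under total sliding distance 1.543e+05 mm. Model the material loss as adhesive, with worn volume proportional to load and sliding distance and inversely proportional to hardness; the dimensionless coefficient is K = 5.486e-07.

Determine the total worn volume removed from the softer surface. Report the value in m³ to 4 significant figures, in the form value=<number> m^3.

Intermediates appear rounded — the computation keeps full precision; rounded just once, at four significant figures.
Distance L = 1.543e+05 mm = 154.3 m.
Hardness H = 0.5684 GPa = 5.684e+08 Pa.
Restated in SI base units: W = 2.673 N, H = 5.684e+08 Pa, K = 5.486e-07.
By Archard's law, V = K·W·L/H = 5.486e-07 · 2.673 · 154.3 / 5.684e+08 = 3.981e-13 m³.

value=3.981e-13 m^3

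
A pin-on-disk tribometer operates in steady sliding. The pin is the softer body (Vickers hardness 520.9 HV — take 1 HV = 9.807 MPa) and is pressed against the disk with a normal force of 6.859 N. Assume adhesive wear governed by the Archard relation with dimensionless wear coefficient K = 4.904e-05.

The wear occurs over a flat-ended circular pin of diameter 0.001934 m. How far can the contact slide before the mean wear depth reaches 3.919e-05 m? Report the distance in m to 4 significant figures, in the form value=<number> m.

value=1748 m

The computation maintains exact precision; printed values are rounded — a single final rounding, at 4 significant digits.
Hardness H = 520.9 HV × 9.807 MPa/HV = 5108 MPa = 5.108e+09 Pa.
Contact area A = π·d²/4 = π·(0.001934 m)²/4 = 2.938e-06 m².
Collected in SI base units: W = 6.859 N, H = 5.108e+09 Pa, K = 4.904e-05.
Permissible volume V_lim = h_lim·A = 3.919e-05 · 2.938e-06 = 1.151e-10 m³.
Life L = V_lim·H/(K·W) = 1.151e-10 · 5.108e+09 / (4.904e-05 · 6.859) = 1748 m.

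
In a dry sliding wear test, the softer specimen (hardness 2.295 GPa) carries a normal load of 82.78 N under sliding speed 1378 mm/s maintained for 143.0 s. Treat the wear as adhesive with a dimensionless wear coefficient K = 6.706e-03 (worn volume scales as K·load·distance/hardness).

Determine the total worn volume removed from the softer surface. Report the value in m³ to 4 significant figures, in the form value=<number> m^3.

Printed values are rounded — the algebra holds full precision; one last rounding, at four significant figures.
Sliding speed v = 1378 mm/s = 1.378 m/s. Sliding distance L = v·t = 1.378 m/s × 143.0 s = 197.1 m.
Hardness H = 2.295 GPa = 2.295e+09 Pa.
Collected in SI base units: W = 82.78 N, H = 2.295e+09 Pa, K = 6.706e-03.
The Archard volume V = K·W·L/H = 6.706e-03 · 82.78 · 197.1 / 2.295e+09 = 4.766e-08 m³.

value=4.766e-08 m^3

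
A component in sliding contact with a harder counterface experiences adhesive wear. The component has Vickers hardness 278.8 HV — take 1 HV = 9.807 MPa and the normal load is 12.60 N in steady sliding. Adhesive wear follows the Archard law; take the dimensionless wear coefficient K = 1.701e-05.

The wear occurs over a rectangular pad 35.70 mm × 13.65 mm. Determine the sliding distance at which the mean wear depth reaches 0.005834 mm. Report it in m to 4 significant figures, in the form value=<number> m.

value=3.627e+04 m

Quoted intermediates are rounded — the computation runs at full float precision, and one last rounding: 4 significant digits.
Convert: Hardness H = 278.8 HV × 9.807 MPa/HV = 2734 MPa = 2.734e+09 Pa.
Convert: Pad sides 35.70 mm × 13.65 mm = 0.03570 m × 0.01365 m. Contact area A = 0.03570 m × 0.01365 m = 4.873e-04 m².
Convert: Depth limit h_lim = 0.005834 mm = 5.834e-06 m.
As SI base values: W = 12.60 N, H = 2.734e+09 Pa, K = 1.701e-05.
Allowed volume V_lim = h_lim·A = 5.834e-06 · 4.873e-04 = 2.843e-09 m³.
So the life L = V_lim·H/(K·W) = 2.843e-09 · 2.734e+09 / (1.701e-05 · 12.60) = 3.627e+04 m.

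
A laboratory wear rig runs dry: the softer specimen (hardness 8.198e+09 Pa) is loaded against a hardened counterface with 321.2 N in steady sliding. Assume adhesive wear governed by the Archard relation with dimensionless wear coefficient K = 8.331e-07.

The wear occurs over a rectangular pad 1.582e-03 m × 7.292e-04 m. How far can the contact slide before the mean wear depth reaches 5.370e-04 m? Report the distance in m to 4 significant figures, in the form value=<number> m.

value=1.898e+04 m

Each operation holds full precision. Shown intermediates are rounded; one final rounding, at 4 significant digits.
Contact area A = 1.582e-03 m × 7.292e-04 m = 1.154e-06 m².
Restated in SI base units: W = 321.2 N, H = 8.198e+09 Pa, K = 8.331e-07.
Permissible volume V_lim = h_lim·A = 5.370e-04 · 1.154e-06 = 6.195e-10 m³.
So the life L = V_lim·H/(K·W) = 6.195e-10 · 8.198e+09 / (8.331e-07 · 321.2) = 1.898e+04 m.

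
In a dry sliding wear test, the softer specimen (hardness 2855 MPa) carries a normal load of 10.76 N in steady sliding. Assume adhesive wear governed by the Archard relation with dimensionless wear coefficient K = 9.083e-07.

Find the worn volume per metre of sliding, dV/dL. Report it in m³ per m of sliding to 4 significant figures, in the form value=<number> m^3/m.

Each operation maintains full float precision. Intermediates are printed rounded, and rounded once at the end to four significant figures.
Convert: Hardness H = 2855 MPa = 2.855e+09 Pa.
SI base units throughout: W = 10.76 N, H = 2.855e+09 Pa, K = 9.083e-07.
The wear rate dV/dL = K·W/H: 9.083e-07 · 10.76 / 2.855e+09 = 3.423e-15 m³/m.

value=3.423e-15 m^3/m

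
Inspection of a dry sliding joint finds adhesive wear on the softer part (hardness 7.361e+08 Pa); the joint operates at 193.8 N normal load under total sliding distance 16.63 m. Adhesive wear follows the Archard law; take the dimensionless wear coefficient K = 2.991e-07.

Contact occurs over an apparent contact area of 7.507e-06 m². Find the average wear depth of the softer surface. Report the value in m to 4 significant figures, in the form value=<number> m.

Intermediate values are printed rounded; the algebra maintains full float precision — a lone final rounding: 4 significant digits.
Expressed in SI base units: W = 193.8 N, H = 7.361e+08 Pa, K = 2.991e-07.
By Archard's law, V = K·W·L/H = 2.991e-07 · 193.8 · 16.63 / 7.361e+08 = 1.310e-12 m³.
Average depth h = V/A = 1.310e-12 / 7.507e-06 = 1.744e-07 m.

value=1.744e-07 m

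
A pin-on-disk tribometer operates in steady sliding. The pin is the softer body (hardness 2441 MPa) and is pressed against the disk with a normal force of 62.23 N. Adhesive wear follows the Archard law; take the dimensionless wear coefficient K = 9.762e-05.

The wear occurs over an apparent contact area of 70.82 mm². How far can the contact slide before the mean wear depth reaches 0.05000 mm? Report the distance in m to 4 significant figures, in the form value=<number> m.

All arithmetic runs at full float precision, and intermediate values appear rounded; rounded once at the end, at four significant digits.
Hardness H = 2441 MPa = 2.441e+09 Pa.
Contact area A = 70.82 mm² = 7.082e-05 m².
Depth limit h_lim = 0.05000 mm = 5.000e-05 m.
Working in SI base units: W = 62.23 N, H = 2.441e+09 Pa, K = 9.762e-05.
Volume at the limit: V_lim = h_lim·A = 5.000e-05 · 7.082e-05 = 3.541e-09 m³.
So the life L = V_lim·H/(K·W) = 3.541e-09 · 2.441e+09 / (9.762e-05 · 62.23) = 1423 m.

value=1423 m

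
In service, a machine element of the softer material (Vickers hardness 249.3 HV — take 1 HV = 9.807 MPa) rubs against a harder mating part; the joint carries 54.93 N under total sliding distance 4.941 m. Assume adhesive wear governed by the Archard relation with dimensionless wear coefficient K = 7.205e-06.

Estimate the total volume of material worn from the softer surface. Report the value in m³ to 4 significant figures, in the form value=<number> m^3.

value=7.998e-13 m^3

The algebra runs at full precision — intermediate values appear rounded — a lone final rounding to 4 significant figures.
Hardness H = 249.3 HV × 9.807 MPa/HV = 2445 MPa = 2.445e+09 Pa.
SI base units throughout: W = 54.93 N, H = 2.445e+09 Pa, K = 7.205e-06.
Volume removed: V = K·W·L/H = 7.205e-06 · 54.93 · 4.941 / 2.445e+09 = 7.998e-13 m³.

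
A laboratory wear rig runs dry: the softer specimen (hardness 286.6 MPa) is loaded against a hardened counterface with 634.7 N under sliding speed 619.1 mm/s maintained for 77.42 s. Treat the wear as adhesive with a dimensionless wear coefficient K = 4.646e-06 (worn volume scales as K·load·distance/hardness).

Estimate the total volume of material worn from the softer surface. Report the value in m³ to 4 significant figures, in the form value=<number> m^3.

All arithmetic carries exact precision, and intermediate values appear rounded, and a single final rounding, at 4 significant figures.
Convert: Sliding speed v = 619.1 mm/s = 0.6191 m/s. Sliding distance L = v·t = 0.6191 m/s × 77.42 s = 47.93 m.
Convert: Hardness H = 286.6 MPa = 2.866e+08 Pa.
Collected in SI base units: W = 634.7 N, H = 2.866e+08 Pa, K = 4.646e-06.
Wear volume V = K·W·L/H = 4.646e-06 · 634.7 · 47.93 / 2.866e+08 = 4.932e-10 m³.

value=4.932e-10 m^3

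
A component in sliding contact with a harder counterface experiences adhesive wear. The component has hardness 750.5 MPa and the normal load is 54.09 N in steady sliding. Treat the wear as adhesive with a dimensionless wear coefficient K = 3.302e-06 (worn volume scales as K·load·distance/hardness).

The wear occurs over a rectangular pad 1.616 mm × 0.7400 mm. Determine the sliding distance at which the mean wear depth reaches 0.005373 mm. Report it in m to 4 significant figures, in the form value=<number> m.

value=27.00 m

Intermediate values are displayed rounded; each operation holds full float precision, and a lone final rounding, at four significant figures.
Convert: Hardness H = 750.5 MPa = 7.505e+08 Pa.
Convert: Pad sides 1.616 mm × 0.7400 mm = 1.616e-03 m × 7.400e-04 m. Contact area A = 1.616e-03 m × 7.400e-04 m = 1.196e-06 m².
Convert: Depth limit h_lim = 0.005373 mm = 5.373e-06 m.
SI base units throughout: W = 54.09 N, H = 7.505e+08 Pa, K = 3.302e-06.
Limit volume V_lim = h_lim·A = 5.373e-06 · 1.196e-06 = 6.425e-12 m³.
Inverting, life L = V_lim·H/(K·W) = 6.425e-12 · 7.505e+08 / (3.302e-06 · 54.09) = 27.00 m.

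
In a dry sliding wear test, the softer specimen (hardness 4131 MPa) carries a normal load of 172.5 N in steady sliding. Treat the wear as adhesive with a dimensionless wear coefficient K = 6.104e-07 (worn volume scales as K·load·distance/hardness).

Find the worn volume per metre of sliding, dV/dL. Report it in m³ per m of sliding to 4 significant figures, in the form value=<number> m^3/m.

The computation carries exact precision — intermediate values are displayed rounded; one last rounding, at four significant digits.
Convert: Hardness H = 4131 MPa = 4.131e+09 Pa.
Expressed in SI base units: W = 172.5 N, H = 4.131e+09 Pa, K = 6.104e-07.
Wear rate dV/dL = K·W/H (independent of L): 6.104e-07 · 172.5 / 4.131e+09 = 2.549e-14 m³/m.

value=2.549e-14 m^3/m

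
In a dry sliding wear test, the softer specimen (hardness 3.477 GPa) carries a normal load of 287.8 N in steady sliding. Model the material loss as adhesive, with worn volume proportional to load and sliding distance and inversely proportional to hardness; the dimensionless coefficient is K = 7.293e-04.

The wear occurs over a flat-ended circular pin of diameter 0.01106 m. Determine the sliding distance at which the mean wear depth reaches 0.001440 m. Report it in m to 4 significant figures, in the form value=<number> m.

Every step maintains full float precision. Intermediate values appear rounded, and a single final rounding: four significant figures.
Convert: Hardness H = 3.477 GPa = 3.477e+09 Pa.
Convert: Contact area A = π·d²/4 = π·(0.01106 m)²/4 = 9.607e-05 m².
SI base units throughout: W = 287.8 N, H = 3.477e+09 Pa, K = 7.293e-04.
Allowed volume V_lim = h_lim·A = 0.001440 · 9.607e-05 = 1.383e-07 m³.
Inverting, life L = V_lim·H/(K·W) = 1.383e-07 · 3.477e+09 / (7.293e-04 · 287.8) = 2292 m.

value=2292 m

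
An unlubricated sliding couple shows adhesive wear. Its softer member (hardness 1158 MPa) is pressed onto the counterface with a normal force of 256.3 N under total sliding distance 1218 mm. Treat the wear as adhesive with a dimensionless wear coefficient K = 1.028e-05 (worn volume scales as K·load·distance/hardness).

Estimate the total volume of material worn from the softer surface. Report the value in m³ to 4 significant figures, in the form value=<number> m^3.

The intermediates are printed rounded — the algebra carries full precision; rounded just once: four significant figures.
Distance covered L = 1218 mm = 1.218 m.
Hardness H = 1158 MPa = 1.158e+09 Pa.
As SI base values: W = 256.3 N, H = 1.158e+09 Pa, K = 1.028e-05.
Worn volume V = K·W·L/H = 1.028e-05 · 256.3 · 1.218 / 1.158e+09 = 2.771e-12 m³.

value=2.771e-12 m^3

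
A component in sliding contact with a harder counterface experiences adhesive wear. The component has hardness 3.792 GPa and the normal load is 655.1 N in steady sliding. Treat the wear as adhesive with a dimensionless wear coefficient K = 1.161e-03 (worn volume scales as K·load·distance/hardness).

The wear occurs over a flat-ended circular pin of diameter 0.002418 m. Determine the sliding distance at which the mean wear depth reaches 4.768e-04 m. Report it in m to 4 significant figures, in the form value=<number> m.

The intermediates are printed rounded — all arithmetic maintains exact precision. Rounded just once to four significant figures.
Convert: Hardness H = 3.792 GPa = 3.792e+09 Pa.
Convert: Contact area A = π·d²/4 = π·(0.002418 m)²/4 = 4.592e-06 m².
In SI base units, W = 655.1 N, H = 3.792e+09 Pa, K = 1.161e-03.
At the depth limit, V_lim = h_lim·A = 4.768e-04 · 4.592e-06 = 2.189e-09 m³.
Thus life L = V_lim·H/(K·W) = 2.189e-09 · 3.792e+09 / (1.161e-03 · 655.1) = 10.92 m.

value=10.92 m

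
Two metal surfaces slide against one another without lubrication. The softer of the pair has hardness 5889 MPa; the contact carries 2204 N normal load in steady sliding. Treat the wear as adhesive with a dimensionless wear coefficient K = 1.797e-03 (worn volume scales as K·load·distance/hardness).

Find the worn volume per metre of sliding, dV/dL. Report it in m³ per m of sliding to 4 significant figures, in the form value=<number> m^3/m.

Intermediates are printed rounded, and the algebra keeps full precision — one last rounding: four significant digits.
Hardness H = 5889 MPa = 5.889e+09 Pa.
Restated in SI base units: W = 2204 N, H = 5.889e+09 Pa, K = 1.797e-03.
The wear rate dV/dL = K·W/H: 1.797e-03 · 2204 / 5.889e+09 = 6.725e-10 m³/m.

value=6.725e-10 m^3/m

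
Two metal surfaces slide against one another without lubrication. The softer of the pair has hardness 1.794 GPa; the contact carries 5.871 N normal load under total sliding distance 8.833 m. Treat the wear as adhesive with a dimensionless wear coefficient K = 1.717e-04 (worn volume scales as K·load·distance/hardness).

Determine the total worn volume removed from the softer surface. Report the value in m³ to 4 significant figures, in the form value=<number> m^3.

Shown intermediates are rounded; the algebra holds full precision — one final rounding: 4 significant figures.
Convert: Hardness H = 1.794 GPa = 1.794e+09 Pa.
In SI base units: W = 5.871 N, H = 1.794e+09 Pa, K = 1.717e-04.
By Archard's law, V = K·W·L/H = 1.717e-04 · 5.871 · 8.833 / 1.794e+09 = 4.963e-12 m³.

value=4.963e-12 m^3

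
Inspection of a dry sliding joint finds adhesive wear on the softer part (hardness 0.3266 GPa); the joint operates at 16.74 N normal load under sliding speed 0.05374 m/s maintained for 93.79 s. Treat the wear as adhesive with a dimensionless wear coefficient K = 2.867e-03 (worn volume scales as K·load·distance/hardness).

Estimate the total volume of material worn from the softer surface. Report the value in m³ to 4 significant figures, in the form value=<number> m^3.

Printed values are rounded — all arithmetic carries full float precision, and a single final rounding: four significant digits.
Convert: Total distance L = v·t = 0.05374 m/s × 93.79 s = 5.040 m.
Convert: Hardness H = 0.3266 GPa = 3.266e+08 Pa.
SI base units throughout: W = 16.74 N, H = 3.266e+08 Pa, K = 2.867e-03.
Worn volume V = K·W·L/H = 2.867e-03 · 16.74 · 5.040 / 3.266e+08 = 7.407e-10 m³.

value=7.407e-10 m^3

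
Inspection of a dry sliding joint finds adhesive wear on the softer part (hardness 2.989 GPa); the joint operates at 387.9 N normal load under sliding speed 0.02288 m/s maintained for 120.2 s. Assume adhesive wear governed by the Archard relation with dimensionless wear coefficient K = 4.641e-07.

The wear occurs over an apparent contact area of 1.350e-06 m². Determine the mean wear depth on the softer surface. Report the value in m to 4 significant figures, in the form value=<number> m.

The intermediates are shown rounded. Each operation runs at full float precision, and rounded just once: four significant digits.
Convert: Distance L = v·t = 0.02288 m/s × 120.2 s = 2.750 m.
Convert: Hardness H = 2.989 GPa = 2.989e+09 Pa.
In SI base units: W = 387.9 N, H = 2.989e+09 Pa, K = 4.641e-07.
The Archard volume V = K·W·L/H = 4.641e-07 · 387.9 · 2.750 / 2.989e+09 = 1.656e-13 m³.
Mean depth h = V/A = 1.656e-13 / 1.350e-06 = 1.227e-07 m.

value=1.227e-07 m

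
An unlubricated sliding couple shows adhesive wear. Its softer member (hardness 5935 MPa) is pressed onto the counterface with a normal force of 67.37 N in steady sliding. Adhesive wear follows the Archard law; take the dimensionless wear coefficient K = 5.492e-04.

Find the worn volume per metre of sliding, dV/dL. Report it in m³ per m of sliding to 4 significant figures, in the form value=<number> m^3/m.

Displayed values are rounded, and every step runs at full float precision. Rounded just once: 4 significant figures.
Hardness H = 5935 MPa = 5.935e+09 Pa.
In SI base units, W = 67.37 N, H = 5.935e+09 Pa, K = 5.492e-04.
Wear rate dV/dL = K·W/H (independent of L): 5.492e-04 · 67.37 / 5.935e+09 = 6.234e-12 m³/m.

value=6.234e-12 m^3/m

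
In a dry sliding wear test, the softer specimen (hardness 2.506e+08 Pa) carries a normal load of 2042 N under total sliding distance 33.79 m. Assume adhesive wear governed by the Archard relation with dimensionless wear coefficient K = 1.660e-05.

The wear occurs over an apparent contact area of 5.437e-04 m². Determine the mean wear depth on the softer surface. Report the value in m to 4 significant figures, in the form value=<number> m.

The intermediates are displayed rounded — each operation keeps full precision — one last rounding, at four significant figures.
In SI base units, W = 2042 N, H = 2.506e+08 Pa, K = 1.660e-05.
Worn volume V = K·W·L/H = 1.660e-05 · 2042 · 33.79 / 2.506e+08 = 4.571e-09 m³.
Average depth h = V/A = 4.571e-09 / 5.437e-04 = 8.406e-06 m.

value=8.406e-06 m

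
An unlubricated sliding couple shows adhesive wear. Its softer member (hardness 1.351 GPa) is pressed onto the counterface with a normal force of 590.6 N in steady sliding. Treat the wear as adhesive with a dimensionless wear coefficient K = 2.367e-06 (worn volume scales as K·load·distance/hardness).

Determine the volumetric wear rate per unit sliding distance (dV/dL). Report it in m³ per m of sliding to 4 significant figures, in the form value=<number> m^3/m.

value=1.035e-12 m^3/m

All arithmetic maintains full float precision. The intermediates are displayed rounded, and rounded just once to 4 significant digits.
Hardness H = 1.351 GPa = 1.351e+09 Pa.
Expressed in SI base units: W = 590.6 N, H = 1.351e+09 Pa, K = 2.367e-06.
The wear rate dV/dL = K·W/H, per unit distance: 2.367e-06 · 590.6 / 1.351e+09 = 1.035e-12 m³/m.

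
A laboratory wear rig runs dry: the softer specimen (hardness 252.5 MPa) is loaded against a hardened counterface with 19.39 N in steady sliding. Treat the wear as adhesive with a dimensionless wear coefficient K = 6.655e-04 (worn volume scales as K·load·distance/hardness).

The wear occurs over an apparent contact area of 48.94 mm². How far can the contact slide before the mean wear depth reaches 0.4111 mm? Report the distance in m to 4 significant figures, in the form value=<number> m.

Displayed values are rounded. Each operation holds full precision. Rounded once at the end, at 4 significant figures.
Convert: Hardness H = 252.5 MPa = 2.525e+08 Pa.
Convert: Contact area A = 48.94 mm² = 4.894e-05 m².
Convert: Depth limit h_lim = 0.4111 mm = 4.111e-04 m.
Working in SI base units: W = 19.39 N, H = 2.525e+08 Pa, K = 6.655e-04.
Allowed volume V_lim = h_lim·A = 4.111e-04 · 4.894e-05 = 2.012e-08 m³.
So the life L = V_lim·H/(K·W) = 2.012e-08 · 2.525e+08 / (6.655e-04 · 19.39) = 393.7 m.

value=393.7 m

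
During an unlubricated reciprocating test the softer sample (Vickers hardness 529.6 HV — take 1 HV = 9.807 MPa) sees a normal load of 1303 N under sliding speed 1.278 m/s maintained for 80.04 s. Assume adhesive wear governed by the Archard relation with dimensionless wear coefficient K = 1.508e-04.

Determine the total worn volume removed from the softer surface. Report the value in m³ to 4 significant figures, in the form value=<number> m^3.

The intermediates are printed rounded. All arithmetic carries exact precision, and rounded once at the end: four significant figures.
The distance L = v·t = 1.278 m/s × 80.04 s = 102.3 m.
Hardness H = 529.6 HV × 9.807 MPa/HV = 5194 MPa = 5.194e+09 Pa.
Working in SI base units: W = 1303 N, H = 5.194e+09 Pa, K = 1.508e-04.
The Archard volume V = K·W·L/H = 1.508e-04 · 1303 · 102.3 / 5.194e+09 = 3.870e-09 m³.

value=3.870e-09 m^3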